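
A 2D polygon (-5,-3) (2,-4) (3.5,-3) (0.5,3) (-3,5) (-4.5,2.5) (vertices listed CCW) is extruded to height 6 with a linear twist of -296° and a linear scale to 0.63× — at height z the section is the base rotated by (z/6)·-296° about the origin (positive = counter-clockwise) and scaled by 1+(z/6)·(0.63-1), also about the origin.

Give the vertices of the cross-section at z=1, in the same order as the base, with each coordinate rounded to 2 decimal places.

Cross-section at z=1: (-5.19,1.72) (-1.62,-3.87) (0.00,-4.33) (2.44,1.48) (1.72,5.19) (-0.97,4.73)

t = z/height = 1/6 = 0.166667
s = 1 + (scale-1)·z/height = 1 + (0.63-1)·1/6 = 0.938333
θ = twist·z/height = -296°·1/6 = -49.3333° = -0.861029 rad
cos θ = 0.651657, sin θ = -0.758514 (intermediates below are computed at full precision and shown rounded to 5 d.p.)
v1: (-5,-3) → rotate → (-5.53383,1.83760) → ×s → (-5.19257,1.72428) → (-5.19,1.72)
v2: (2,-4) → rotate → (-1.73074,-4.12366) → ×s → (-1.62401,-3.86936) → (-1.62,-3.87)
v3: (3.5,-3) → rotate → (0.00526,-4.60977) → ×s → (0.00494,-4.32550) → (0.00,-4.33)
v4: (0.5,3) → rotate → (2.60137,1.57571) → ×s → (2.44095,1.47855) → (2.44,1.48)
v5: (-3,5) → rotate → (1.83760,5.53383) → ×s → (1.72428,5.19257) → (1.72,5.19)
v6: (-4.5,2.5) → rotate → (-1.03617,5.04245) → ×s → (-0.97228,4.73150) → (-0.97,4.73)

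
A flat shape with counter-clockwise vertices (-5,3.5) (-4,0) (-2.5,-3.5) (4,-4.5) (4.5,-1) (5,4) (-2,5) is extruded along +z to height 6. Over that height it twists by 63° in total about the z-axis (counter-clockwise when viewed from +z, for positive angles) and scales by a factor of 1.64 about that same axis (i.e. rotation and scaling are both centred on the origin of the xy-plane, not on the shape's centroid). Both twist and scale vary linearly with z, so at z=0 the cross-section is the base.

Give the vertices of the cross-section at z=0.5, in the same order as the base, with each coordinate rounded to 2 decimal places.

t = z/height = 0.5/6 = 0.0833333
s = 1 + (scale-1)·z/height = 1 + (1.64-1)·0.5/6 = 1.053333
θ = twist·z/height = 63°·0.5/6 = 5.2500° = 0.091630 rad
cos θ = 0.995805, sin θ = 0.091502 (intermediates below are computed at full precision and shown rounded to 5 d.p.)
v1: (-5,3.5) → rotate → (-5.29928,3.02781) → ×s → (-5.58191,3.18929) → (-5.58,3.19)
v2: (-4,0) → rotate → (-3.98322,-0.36601) → ×s → (-4.19566,-0.38553) → (-4.20,-0.39)
v3: (-2.5,-3.5) → rotate → (-2.16926,-3.71407) → ×s → (-2.28495,-3.91216) → (-2.28,-3.91)
v4: (4,-4.5) → rotate → (4.39498,-4.11512) → ×s → (4.62938,-4.33459) → (4.63,-4.33)
v5: (4.5,-1) → rotate → (4.57262,-0.58405) → ×s → (4.81650,-0.61520) → (4.82,-0.62)
v6: (5,4) → rotate → (4.61302,4.44073) → ×s → (4.85905,4.67757) → (4.86,4.68)
v7: (-2,5) → rotate → (-2.44912,4.79602) → ×s → (-2.57974,5.05181) → (-2.58,5.05)

Cross-section at z=0.5: (-5.58,3.19) (-4.20,-0.39) (-2.28,-3.91) (4.63,-4.33) (4.82,-0.62) (4.86,4.68) (-2.58,5.05)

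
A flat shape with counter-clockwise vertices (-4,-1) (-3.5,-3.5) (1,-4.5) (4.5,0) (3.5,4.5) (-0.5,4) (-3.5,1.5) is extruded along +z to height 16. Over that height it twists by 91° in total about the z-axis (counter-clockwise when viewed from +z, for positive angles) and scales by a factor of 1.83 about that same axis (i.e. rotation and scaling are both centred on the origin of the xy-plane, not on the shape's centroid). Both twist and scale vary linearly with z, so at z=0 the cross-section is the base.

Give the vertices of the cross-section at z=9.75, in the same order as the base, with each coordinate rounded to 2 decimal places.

t = z/height = 9.75/16 = 0.609375
s = 1 + (scale-1)·z/height = 1 + (1.83-1)·9.75/16 = 1.505781
θ = twist·z/height = 91°·9.75/16 = 55.4531° = 0.967840 rad
cos θ = 0.567080, sin θ = 0.823663 (intermediates below are computed at full precision and shown rounded to 5 d.p.)
v1: (-4,-1) → rotate → (-1.44466,-3.86173) → ×s → (-2.17534,-5.81492) → (-2.18,-5.81)
v2: (-3.5,-3.5) → rotate → (0.89804,-4.86760) → ×s → (1.35225,-7.32954) → (1.35,-7.33)
v3: (1,-4.5) → rotate → (4.27356,-1.72820) → ×s → (6.43505,-2.60229) → (6.44,-2.60)
v4: (4.5,0) → rotate → (2.55186,3.70648) → ×s → (3.84254,5.58115) → (3.84,5.58)
v5: (3.5,4.5) → rotate → (-1.72170,5.43468) → ×s → (-2.59250,8.18344) → (-2.59,8.18)
v6: (-0.5,4) → rotate → (-3.57819,1.85649) → ×s → (-5.38797,2.79547) → (-5.39,2.80)
v7: (-3.5,1.5) → rotate → (-3.22027,-2.03220) → ×s → (-4.84903,-3.06005) → (-4.85,-3.06)

Cross-section at z=9.75: (-2.18,-5.81) (1.35,-7.33) (6.44,-2.60) (3.84,5.58) (-2.59,8.18) (-5.39,2.80) (-4.85,-3.06)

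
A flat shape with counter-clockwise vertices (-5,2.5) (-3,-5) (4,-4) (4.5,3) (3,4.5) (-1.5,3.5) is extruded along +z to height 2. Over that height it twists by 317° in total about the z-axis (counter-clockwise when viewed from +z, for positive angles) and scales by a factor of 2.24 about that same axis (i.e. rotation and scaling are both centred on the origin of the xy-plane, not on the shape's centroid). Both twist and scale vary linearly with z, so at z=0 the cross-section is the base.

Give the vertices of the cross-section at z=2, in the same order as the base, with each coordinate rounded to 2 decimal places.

t = z/height = 2/2 = 1
s = 1 + (scale-1)·z/height = 1 + (2.24-1)·2/2 = 2.240000
θ = twist·z/height = 317°·2/2 = 317.0000° = 5.532694 rad
cos θ = 0.731354, sin θ = -0.681998 (intermediates below are computed at full precision and shown rounded to 5 d.p.)
v1: (-5,2.5) → rotate → (-1.95177,5.23838) → ×s → (-4.37197,11.73396) → (-4.37,11.73)
v2: (-3,-5) → rotate → (-5.60405,-1.61077) → ×s → (-12.55308,-3.60813) → (-12.55,-3.61)
v3: (4,-4) → rotate → (0.19742,-5.65341) → ×s → (0.44222,-12.66363) → (0.44,-12.66)
v4: (4.5,3) → rotate → (5.33709,-0.87493) → ×s → (11.95507,-1.95985) → (11.96,-1.96)
v5: (3,4.5) → rotate → (5.26305,1.24510) → ×s → (11.78924,2.78902) → (11.79,2.79)
v6: (-1.5,3.5) → rotate → (1.28996,3.58274) → ×s → (2.88952,8.02533) → (2.89,8.03)

Cross-section at z=2: (-4.37,11.73) (-12.55,-3.61) (0.44,-12.66) (11.96,-1.96) (11.79,2.79) (2.89,8.03)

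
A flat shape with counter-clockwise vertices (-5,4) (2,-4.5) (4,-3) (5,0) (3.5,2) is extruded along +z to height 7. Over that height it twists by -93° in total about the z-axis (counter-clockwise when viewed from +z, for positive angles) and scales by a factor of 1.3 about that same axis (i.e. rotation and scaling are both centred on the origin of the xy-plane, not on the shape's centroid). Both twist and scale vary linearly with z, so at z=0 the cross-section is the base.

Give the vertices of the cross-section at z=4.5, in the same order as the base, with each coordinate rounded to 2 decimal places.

Cross-section at z=4.5: (1.12,7.56) (-3.44,-4.76) (-0.69,-5.92) (3.00,-5.15) (4.16,-2.41)

t = z/height = 4.5/7 = 0.642857
s = 1 + (scale-1)·z/height = 1 + (1.3-1)·4.5/7 = 1.192857
θ = twist·z/height = -93°·4.5/7 = -59.7857° = -1.043458 rad
cos θ = 0.503235, sin θ = -0.864149 (intermediates below are computed at full precision and shown rounded to 5 d.p.)
v1: (-5,4) → rotate → (0.94042,6.33369) → ×s → (1.12179,7.55519) → (1.12,7.56)
v2: (2,-4.5) → rotate → (-2.88220,-3.99286) → ×s → (-3.43805,-4.76291) → (-3.44,-4.76)
v3: (4,-3) → rotate → (-0.57951,-4.96630) → ×s → (-0.69127,-5.92409) → (-0.69,-5.92)
v4: (5,0) → rotate → (2.51618,-4.32075) → ×s → (3.00144,-5.15403) → (3.00,-5.15)
v5: (3.5,2) → rotate → (3.48962,-2.01805) → ×s → (4.16262,-2.40725) → (4.16,-2.41)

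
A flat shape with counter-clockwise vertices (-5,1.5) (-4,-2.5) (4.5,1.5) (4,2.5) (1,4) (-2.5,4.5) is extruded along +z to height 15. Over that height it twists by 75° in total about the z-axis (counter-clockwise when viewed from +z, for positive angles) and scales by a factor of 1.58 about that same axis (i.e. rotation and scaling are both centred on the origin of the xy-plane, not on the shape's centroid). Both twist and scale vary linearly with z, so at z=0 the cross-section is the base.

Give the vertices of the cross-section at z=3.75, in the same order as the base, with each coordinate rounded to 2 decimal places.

Cross-section at z=3.75: (-5.97,-0.21) (-3.42,-4.18) (4.33,3.28) (3.42,4.18) (-0.39,4.70) (-4.37,3.96)

t = z/height = 3.75/15 = 0.25
s = 1 + (scale-1)·z/height = 1 + (1.58-1)·3.75/15 = 1.145000
θ = twist·z/height = 75°·3.75/15 = 18.7500° = 0.327249 rad
cos θ = 0.946930, sin θ = 0.321439 (intermediates below are computed at full precision and shown rounded to 5 d.p.)
v1: (-5,1.5) → rotate → (-5.21681,-0.18680) → ×s → (-5.97325,-0.21389) → (-5.97,-0.21)
v2: (-4,-2.5) → rotate → (-2.98412,-3.65308) → ×s → (-3.41682,-4.18278) → (-3.42,-4.18)
v3: (4.5,1.5) → rotate → (3.77903,2.86687) → ×s → (4.32699,3.28257) → (4.33,3.28)
v4: (4,2.5) → rotate → (2.98412,3.65308) → ×s → (3.41682,4.18278) → (3.42,4.18)
v5: (1,4) → rotate → (-0.33883,4.10916) → ×s → (-0.38796,4.70499) → (-0.39,4.70)
v6: (-2.5,4.5) → rotate → (-3.81380,3.45759) → ×s → (-4.36680,3.95894) → (-4.37,3.96)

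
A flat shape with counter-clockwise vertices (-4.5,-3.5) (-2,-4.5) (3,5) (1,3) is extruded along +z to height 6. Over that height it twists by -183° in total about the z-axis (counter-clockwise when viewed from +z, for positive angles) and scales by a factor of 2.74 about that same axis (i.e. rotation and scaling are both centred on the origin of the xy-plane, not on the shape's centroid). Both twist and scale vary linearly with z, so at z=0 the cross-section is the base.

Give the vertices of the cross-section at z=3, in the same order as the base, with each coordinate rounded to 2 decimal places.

t = z/height = 3/6 = 0.5
s = 1 + (scale-1)·z/height = 1 + (2.74-1)·3/6 = 1.870000
θ = twist·z/height = -183°·3/6 = -91.5000° = -1.596976 rad
cos θ = -0.026177, sin θ = -0.999657 (intermediates below are computed at full precision and shown rounded to 5 d.p.)
v1: (-4.5,-3.5) → rotate → (-3.38100,4.59008) → ×s → (-6.32248,8.58344) → (-6.32,8.58)
v2: (-2,-4.5) → rotate → (-4.44610,2.11711) → ×s → (-8.31421,3.95900) → (-8.31,3.96)
v3: (3,5) → rotate → (4.91976,-3.12986) → ×s → (9.19994,-5.85283) → (9.20,-5.85)
v4: (1,3) → rotate → (2.97280,-1.07819) → ×s → (5.55913,-2.01621) → (5.56,-2.02)

Cross-section at z=3: (-6.32,8.58) (-8.31,3.96) (9.20,-5.85) (5.56,-2.02)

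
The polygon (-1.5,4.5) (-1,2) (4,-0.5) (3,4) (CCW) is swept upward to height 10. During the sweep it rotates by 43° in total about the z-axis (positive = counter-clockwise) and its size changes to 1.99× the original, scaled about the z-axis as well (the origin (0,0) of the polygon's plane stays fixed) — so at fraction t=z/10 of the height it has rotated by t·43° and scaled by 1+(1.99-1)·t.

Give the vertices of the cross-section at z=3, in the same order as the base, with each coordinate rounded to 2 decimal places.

t = z/height = 3/10 = 0.3
s = 1 + (scale-1)·z/height = 1 + (1.99-1)·3/10 = 1.297000
θ = twist·z/height = 43°·3/10 = 12.9000° = 0.225147 rad
cos θ = 0.974761, sin θ = 0.223250 (intermediates below are computed at full precision and shown rounded to 5 d.p.)
v1: (-1.5,4.5) → rotate → (-2.46677,4.05155) → ×s → (-3.19940,5.25486) → (-3.20,5.25)
v2: (-1,2) → rotate → (-1.42126,1.72627) → ×s → (-1.84338,2.23898) → (-1.84,2.24)
v3: (4,-0.5) → rotate → (4.01067,0.40562) → ×s → (5.20184,0.52609) → (5.20,0.53)
v4: (3,4) → rotate → (2.03128,4.56880) → ×s → (2.63457,5.92573) → (2.63,5.93)

Cross-section at z=3: (-3.20,5.25) (-1.84,2.24) (5.20,0.53) (2.63,5.93)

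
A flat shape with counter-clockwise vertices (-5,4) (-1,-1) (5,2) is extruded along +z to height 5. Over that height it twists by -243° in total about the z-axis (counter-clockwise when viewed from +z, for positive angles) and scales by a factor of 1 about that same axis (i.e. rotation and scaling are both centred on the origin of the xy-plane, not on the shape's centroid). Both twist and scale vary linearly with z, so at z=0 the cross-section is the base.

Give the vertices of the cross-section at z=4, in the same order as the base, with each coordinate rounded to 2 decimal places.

t = z/height = 4/5 = 0.8
s = 1 + (scale-1)·z/height = 1 + (1-1)·4/5 = 1.000000
θ = twist·z/height = -243°·4/5 = -194.4000° = -3.392920 rad
cos θ = -0.968583, sin θ = 0.248690 (intermediates below are computed at full precision and shown rounded to 5 d.p.)
v1: (-5,4) → rotate → (3.84816,-5.11778) → ×s → (3.84816,-5.11778) → (3.85,-5.12)
v2: (-1,-1) → rotate → (1.21727,0.71989) → ×s → (1.21727,0.71989) → (1.22,0.72)
v3: (5,2) → rotate → (-5.34030,-0.69372) → ×s → (-5.34030,-0.69372) → (-5.34,-0.69)

Cross-section at z=4: (3.85,-5.12) (1.22,0.72) (-5.34,-0.69)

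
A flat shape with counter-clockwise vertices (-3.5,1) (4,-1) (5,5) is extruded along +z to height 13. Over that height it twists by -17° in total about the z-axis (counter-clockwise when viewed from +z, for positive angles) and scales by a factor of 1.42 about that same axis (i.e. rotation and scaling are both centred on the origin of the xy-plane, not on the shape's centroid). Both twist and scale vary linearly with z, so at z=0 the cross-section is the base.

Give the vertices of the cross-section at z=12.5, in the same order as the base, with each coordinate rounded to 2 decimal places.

Cross-section at z=12.5: (-4.32,2.73) (4.99,-2.93) (8.71,4.76)

t = z/height = 12.5/13 = 0.961538
s = 1 + (scale-1)·z/height = 1 + (1.42-1)·12.5/13 = 1.403846
θ = twist·z/height = -17°·12.5/13 = -16.3462° = -0.285294 rad
cos θ = 0.959579, sin θ = -0.281440 (intermediates below are computed at full precision and shown rounded to 5 d.p.)
v1: (-3.5,1) → rotate → (-3.07709,1.94462) → ×s → (-4.31976,2.72994) → (-4.32,2.73)
v2: (4,-1) → rotate → (3.55688,-2.08534) → ×s → (4.99331,-2.92749) → (4.99,-2.93)
v3: (5,5) → rotate → (6.20509,3.39070) → ×s → (8.71100,4.76001) → (8.71,4.76)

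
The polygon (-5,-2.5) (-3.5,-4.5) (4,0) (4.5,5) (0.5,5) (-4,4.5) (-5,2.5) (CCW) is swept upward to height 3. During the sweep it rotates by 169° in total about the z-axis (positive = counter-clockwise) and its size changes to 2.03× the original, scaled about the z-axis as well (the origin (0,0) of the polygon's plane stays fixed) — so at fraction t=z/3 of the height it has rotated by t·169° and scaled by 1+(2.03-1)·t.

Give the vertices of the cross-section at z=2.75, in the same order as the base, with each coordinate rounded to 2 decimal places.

Cross-section at z=2.75: (10.86,0.28) (9.87,5.04) (-7.04,3.30) (-12.04,-5.10) (-5.00,-8.39) (3.33,-11.22) (6.74,-8.52)

t = z/height = 2.75/3 = 0.916667
s = 1 + (scale-1)·z/height = 1 + (2.03-1)·2.75/3 = 1.944167
θ = twist·z/height = 169°·2.75/3 = 154.9167° = 2.703806 rad
cos θ = -0.905692, sin θ = 0.423936 (intermediates below are computed at full precision and shown rounded to 5 d.p.)
v1: (-5,-2.5) → rotate → (5.58830,0.14455) → ×s → (10.86459,0.28103) → (10.86,0.28)
v2: (-3.5,-4.5) → rotate → (5.07763,2.59184) → ×s → (9.87177,5.03897) → (9.87,5.04)
v3: (4,0) → rotate → (-3.62277,1.69574) → ×s → (-7.04327,3.29681) → (-7.04,3.30)
v4: (4.5,5) → rotate → (-6.19529,-2.62075) → ×s → (-12.04469,-5.09517) → (-12.04,-5.10)
v5: (0.5,5) → rotate → (-2.57253,-4.31649) → ×s → (-5.00142,-8.39198) → (-5.00,-8.39)
v6: (-4,4.5) → rotate → (1.71506,-5.77136) → ×s → (3.33436,-11.22048) → (3.33,-11.22)
v7: (-5,2.5) → rotate → (3.46862,-4.38391) → ×s → (6.74358,-8.52305) → (6.74,-8.52)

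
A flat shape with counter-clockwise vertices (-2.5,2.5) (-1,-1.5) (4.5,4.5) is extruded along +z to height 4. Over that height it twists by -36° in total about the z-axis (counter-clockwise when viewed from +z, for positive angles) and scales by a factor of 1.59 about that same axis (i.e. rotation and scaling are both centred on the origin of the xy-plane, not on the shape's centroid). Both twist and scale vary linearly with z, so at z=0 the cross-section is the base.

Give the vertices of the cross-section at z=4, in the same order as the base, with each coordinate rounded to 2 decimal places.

Cross-section at z=4: (-0.88,5.55) (-2.69,-0.99) (9.99,1.58)

t = z/height = 4/4 = 1
s = 1 + (scale-1)·z/height = 1 + (1.59-1)·4/4 = 1.590000
θ = twist·z/height = -36°·4/4 = -36.0000° = -0.628319 rad
cos θ = 0.809017, sin θ = -0.587785 (intermediates below are computed at full precision and shown rounded to 5 d.p.)
v1: (-2.5,2.5) → rotate → (-0.55308,3.49201) → ×s → (-0.87940,5.55229) → (-0.88,5.55)
v2: (-1,-1.5) → rotate → (-1.69069,-0.62574) → ×s → (-2.68820,-0.99493) → (-2.69,-0.99)
v3: (4.5,4.5) → rotate → (6.28561,0.99554) → ×s → (9.99412,1.58291) → (9.99,1.58)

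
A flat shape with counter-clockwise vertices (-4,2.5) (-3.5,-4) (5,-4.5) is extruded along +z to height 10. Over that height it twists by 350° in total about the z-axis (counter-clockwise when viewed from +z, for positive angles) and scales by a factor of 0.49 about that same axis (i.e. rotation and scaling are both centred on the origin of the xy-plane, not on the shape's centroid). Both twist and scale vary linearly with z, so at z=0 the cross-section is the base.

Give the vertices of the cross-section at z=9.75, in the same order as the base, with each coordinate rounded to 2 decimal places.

t = z/height = 9.75/10 = 0.975
s = 1 + (scale-1)·z/height = 1 + (0.49-1)·9.75/10 = 0.502750
θ = twist·z/height = 350°·9.75/10 = 341.2500° = 5.955936 rad
cos θ = 0.946930, sin θ = -0.321439 (intermediates below are computed at full precision and shown rounded to 5 d.p.)
v1: (-4,2.5) → rotate → (-2.98412,3.65308) → ×s → (-1.50027,1.83659) → (-1.50,1.84)
v2: (-3.5,-4) → rotate → (-4.60001,-2.66268) → ×s → (-2.31266,-1.33866) → (-2.31,-1.34)
v3: (5,-4.5) → rotate → (3.28817,-5.86838) → ×s → (1.65313,-2.95033) → (1.65,-2.95)

Cross-section at z=9.75: (-1.50,1.84) (-2.31,-1.34) (1.65,-2.95)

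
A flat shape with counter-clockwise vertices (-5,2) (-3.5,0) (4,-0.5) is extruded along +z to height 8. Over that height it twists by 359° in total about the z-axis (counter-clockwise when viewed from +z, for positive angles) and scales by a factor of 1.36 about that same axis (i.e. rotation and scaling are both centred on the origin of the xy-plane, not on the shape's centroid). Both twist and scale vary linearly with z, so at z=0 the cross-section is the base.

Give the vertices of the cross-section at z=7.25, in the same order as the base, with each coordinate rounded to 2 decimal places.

Cross-section at z=7.25: (-3.95,5.95) (-3.82,2.64) (3.99,-3.56)

t = z/height = 7.25/8 = 0.90625
s = 1 + (scale-1)·z/height = 1 + (1.36-1)·7.25/8 = 1.326250
θ = twist·z/height = 359°·7.25/8 = 325.3438° = 5.678320 rad
cos θ = 0.822578, sin θ = -0.568652 (intermediates below are computed at full precision and shown rounded to 5 d.p.)
v1: (-5,2) → rotate → (-2.97559,4.48841) → ×s → (-3.94638,5.95276) → (-3.95,5.95)
v2: (-3.5,0) → rotate → (-2.87902,1.99028) → ×s → (-3.81831,2.63961) → (-3.82,2.64)
v3: (4,-0.5) → rotate → (3.00599,-2.68590) → ×s → (3.98669,-3.56217) → (3.99,-3.56)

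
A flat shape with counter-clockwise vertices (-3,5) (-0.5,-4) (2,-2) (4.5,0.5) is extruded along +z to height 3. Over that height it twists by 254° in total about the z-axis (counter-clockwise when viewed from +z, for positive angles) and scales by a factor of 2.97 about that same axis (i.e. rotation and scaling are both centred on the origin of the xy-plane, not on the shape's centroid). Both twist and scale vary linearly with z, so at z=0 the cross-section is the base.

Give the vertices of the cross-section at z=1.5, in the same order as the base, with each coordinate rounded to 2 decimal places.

Cross-section at z=1.5: (-4.34,-10.73) (6.94,3.99) (0.78,5.56) (-6.17,6.54)

t = z/height = 1.5/3 = 0.5
s = 1 + (scale-1)·z/height = 1 + (2.97-1)·1.5/3 = 1.985000
θ = twist·z/height = 254°·1.5/3 = 127.0000° = 2.216568 rad
cos θ = -0.601815, sin θ = 0.798636 (intermediates below are computed at full precision and shown rounded to 5 d.p.)
v1: (-3,5) → rotate → (-2.18773,-5.40498) → ×s → (-4.34265,-10.72889) → (-4.34,-10.73)
v2: (-0.5,-4) → rotate → (3.49545,2.00794) → ×s → (6.93847,3.98577) → (6.94,3.99)
v3: (2,-2) → rotate → (0.39364,2.80090) → ×s → (0.78138,5.55979) → (0.78,5.56)
v4: (4.5,0.5) → rotate → (-3.10749,3.29295) → ×s → (-6.16836,6.53651) → (-6.17,6.54)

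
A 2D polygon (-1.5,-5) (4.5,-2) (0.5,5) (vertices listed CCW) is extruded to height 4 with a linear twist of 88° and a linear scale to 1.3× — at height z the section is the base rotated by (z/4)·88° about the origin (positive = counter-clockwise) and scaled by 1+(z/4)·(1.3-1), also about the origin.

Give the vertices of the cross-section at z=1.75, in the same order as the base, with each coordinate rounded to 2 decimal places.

t = z/height = 1.75/4 = 0.4375
s = 1 + (scale-1)·z/height = 1 + (1.3-1)·1.75/4 = 1.131250
θ = twist·z/height = 88°·1.75/4 = 38.5000° = 0.671952 rad
cos θ = 0.782608, sin θ = 0.622515 (intermediates below are computed at full precision and shown rounded to 5 d.p.)
v1: (-1.5,-5) → rotate → (1.93866,-4.84681) → ×s → (2.19311,-5.48296) → (2.19,-5.48)
v2: (4.5,-2) → rotate → (4.76677,1.23610) → ×s → (5.39240,1.39834) → (5.39,1.40)
v3: (0.5,5) → rotate → (-2.72127,4.22430) → ×s → (-3.07844,4.77874) → (-3.08,4.78)

Cross-section at z=1.75: (2.19,-5.48) (5.39,1.40) (-3.08,4.78)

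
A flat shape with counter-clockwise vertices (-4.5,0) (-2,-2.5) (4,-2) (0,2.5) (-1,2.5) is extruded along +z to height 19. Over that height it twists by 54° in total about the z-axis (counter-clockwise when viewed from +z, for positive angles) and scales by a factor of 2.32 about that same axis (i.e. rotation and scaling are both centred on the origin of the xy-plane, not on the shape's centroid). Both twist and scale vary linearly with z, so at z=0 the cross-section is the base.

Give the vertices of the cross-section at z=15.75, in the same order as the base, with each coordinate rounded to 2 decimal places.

Cross-section at z=15.75: (-6.69,-6.64) (0.71,-6.67) (8.90,2.92) (-3.69,3.72) (-5.17,2.24)

t = z/height = 15.75/19 = 0.828947
s = 1 + (scale-1)·z/height = 1 + (2.32-1)·15.75/19 = 2.094211
θ = twist·z/height = 54°·15.75/19 = 44.7632° = 0.781264 rad
cos θ = 0.710024, sin θ = 0.704178 (intermediates below are computed at full precision and shown rounded to 5 d.p.)
v1: (-4.5,0) → rotate → (-3.19511,-3.16880) → ×s → (-6.69123,-6.63613) → (-6.69,-6.64)
v2: (-2,-2.5) → rotate → (0.34040,-3.18341) → ×s → (0.71286,-6.66674) → (0.71,-6.67)
v3: (4,-2) → rotate → (4.24845,1.39666) → ×s → (8.89715,2.92491) → (8.90,2.92)
v4: (0,2.5) → rotate → (-1.76044,1.77506) → ×s → (-3.68674,3.71735) → (-3.69,3.72)
v5: (-1,2.5) → rotate → (-2.47047,1.07088) → ×s → (-5.17368,2.24265) → (-5.17,2.24)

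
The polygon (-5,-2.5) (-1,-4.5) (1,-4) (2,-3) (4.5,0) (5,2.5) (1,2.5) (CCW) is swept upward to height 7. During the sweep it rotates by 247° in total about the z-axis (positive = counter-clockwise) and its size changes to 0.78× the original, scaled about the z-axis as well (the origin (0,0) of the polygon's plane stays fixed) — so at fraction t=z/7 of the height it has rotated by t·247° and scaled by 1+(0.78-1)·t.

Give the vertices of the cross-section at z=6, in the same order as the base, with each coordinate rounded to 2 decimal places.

Cross-section at z=6: (2.38,3.86) (-1.23,3.53) (-2.40,2.33) (-2.66,1.22) (-3.11,-1.92) (-2.38,-3.86) (0.38,-2.15)

t = z/height = 6/7 = 0.857143
s = 1 + (scale-1)·z/height = 1 + (0.78-1)·6/7 = 0.811429
θ = twist·z/height = 247°·6/7 = 211.7143° = 3.695111 rad
cos θ = -0.850680, sin θ = -0.525684 (intermediates below are computed at full precision and shown rounded to 5 d.p.)
v1: (-5,-2.5) → rotate → (2.93919,4.75512) → ×s → (2.38494,3.85844) → (2.38,3.86)
v2: (-1,-4.5) → rotate → (-1.51490,4.35374) → ×s → (-1.22923,3.53275) → (-1.23,3.53)
v3: (1,-4) → rotate → (-2.95342,2.87704) → ×s → (-2.39649,2.33451) → (-2.40,2.33)
v4: (2,-3) → rotate → (-3.27841,1.50067) → ×s → (-2.66020,1.21769) → (-2.66,1.22)
v5: (4.5,0) → rotate → (-3.82806,-2.36558) → ×s → (-3.10620,-1.91950) → (-3.11,-1.92)
v6: (5,2.5) → rotate → (-2.93919,-4.75512) → ×s → (-2.38494,-3.85844) → (-2.38,-3.86)
v7: (1,2.5) → rotate → (0.46353,-2.65238) → ×s → (0.37612,-2.15222) → (0.38,-2.15)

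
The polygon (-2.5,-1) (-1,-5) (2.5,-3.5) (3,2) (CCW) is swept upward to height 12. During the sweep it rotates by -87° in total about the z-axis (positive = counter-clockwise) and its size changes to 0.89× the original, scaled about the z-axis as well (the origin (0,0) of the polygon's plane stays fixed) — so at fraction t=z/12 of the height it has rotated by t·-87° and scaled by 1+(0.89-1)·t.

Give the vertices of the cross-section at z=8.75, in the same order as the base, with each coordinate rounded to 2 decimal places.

t = z/height = 8.75/12 = 0.729167
s = 1 + (scale-1)·z/height = 1 + (0.89-1)·8.75/12 = 0.919792
θ = twist·z/height = -87°·8.75/12 = -63.4375° = -1.107193 rad
cos θ = 0.447174, sin θ = -0.894447 (intermediates below are computed at full precision and shown rounded to 5 d.p.)
v1: (-2.5,-1) → rotate → (-2.01238,1.78894) → ×s → (-1.85097,1.64546) → (-1.85,1.65)
v2: (-1,-5) → rotate → (-4.91941,-1.34142) → ×s → (-4.52483,-1.23383) → (-4.52,-1.23)
v3: (2.5,-3.5) → rotate → (-2.01263,-3.80123) → ×s → (-1.85120,-3.49634) → (-1.85,-3.50)
v4: (3,2) → rotate → (3.13042,-1.78899) → ×s → (2.87933,-1.64550) → (2.88,-1.65)

Cross-section at z=8.75: (-1.85,1.65) (-4.52,-1.23) (-1.85,-3.50) (2.88,-1.65)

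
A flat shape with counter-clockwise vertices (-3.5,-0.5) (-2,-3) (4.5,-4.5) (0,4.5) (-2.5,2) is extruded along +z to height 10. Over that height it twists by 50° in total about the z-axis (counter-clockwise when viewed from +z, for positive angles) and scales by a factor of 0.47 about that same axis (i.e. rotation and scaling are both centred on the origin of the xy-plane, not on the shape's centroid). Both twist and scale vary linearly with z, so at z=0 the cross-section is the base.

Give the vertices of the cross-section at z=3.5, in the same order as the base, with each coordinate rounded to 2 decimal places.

t = z/height = 3.5/10 = 0.35
s = 1 + (scale-1)·z/height = 1 + (0.47-1)·3.5/10 = 0.814500
θ = twist·z/height = 50°·3.5/10 = 17.5000° = 0.305433 rad
cos θ = 0.953717, sin θ = 0.300706 (intermediates below are computed at full precision and shown rounded to 5 d.p.)
v1: (-3.5,-0.5) → rotate → (-3.18766,-1.52933) → ×s → (-2.59635,-1.24564) → (-2.60,-1.25)
v2: (-2,-3) → rotate → (-1.00532,-3.46256) → ×s → (-0.81883,-2.82026) → (-0.82,-2.82)
v3: (4.5,-4.5) → rotate → (5.64490,-2.93855) → ×s → (4.59777,-2.39345) → (4.60,-2.39)
v4: (0,4.5) → rotate → (-1.35318,4.29173) → ×s → (-1.10216,3.49561) → (-1.10,3.50)
v5: (-2.5,2) → rotate → (-2.98570,1.15567) → ×s → (-2.43186,0.94129) → (-2.43,0.94)

Cross-section at z=3.5: (-2.60,-1.25) (-0.82,-2.82) (4.60,-2.39) (-1.10,3.50) (-2.43,0.94)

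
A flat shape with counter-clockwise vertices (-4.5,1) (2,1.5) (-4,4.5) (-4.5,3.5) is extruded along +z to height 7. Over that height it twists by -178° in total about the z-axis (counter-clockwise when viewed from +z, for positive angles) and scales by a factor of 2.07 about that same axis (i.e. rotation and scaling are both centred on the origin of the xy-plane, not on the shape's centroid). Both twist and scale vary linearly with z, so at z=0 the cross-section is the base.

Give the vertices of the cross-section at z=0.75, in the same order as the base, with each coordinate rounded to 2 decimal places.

t = z/height = 0.75/7 = 0.107143
s = 1 + (scale-1)·z/height = 1 + (2.07-1)·0.75/7 = 1.114643
θ = twist·z/height = -178°·0.75/7 = -19.0714° = -0.332859 rad
cos θ = 0.945112, sin θ = -0.326747 (intermediates below are computed at full precision and shown rounded to 5 d.p.)
v1: (-4.5,1) → rotate → (-3.92626,2.41547) → ×s → (-4.37637,2.69239) → (-4.38,2.69)
v2: (2,1.5) → rotate → (2.38034,0.76417) → ×s → (2.65323,0.85178) → (2.65,0.85)
v3: (-4,4.5) → rotate → (-2.31009,5.55999) → ×s → (-2.57492,6.19740) → (-2.57,6.20)
v4: (-4.5,3.5) → rotate → (-3.10939,4.77825) → ×s → (-3.46586,5.32604) → (-3.47,5.33)

Cross-section at z=0.75: (-4.38,2.69) (2.65,0.85) (-2.57,6.20) (-3.47,5.33)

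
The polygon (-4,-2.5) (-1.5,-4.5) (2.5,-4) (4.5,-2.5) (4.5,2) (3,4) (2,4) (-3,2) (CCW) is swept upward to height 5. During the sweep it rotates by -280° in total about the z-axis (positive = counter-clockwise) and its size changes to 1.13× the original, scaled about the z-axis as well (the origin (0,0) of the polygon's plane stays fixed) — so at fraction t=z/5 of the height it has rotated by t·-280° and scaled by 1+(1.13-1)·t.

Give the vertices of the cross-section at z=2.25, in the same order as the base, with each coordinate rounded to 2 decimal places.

t = z/height = 2.25/5 = 0.45
s = 1 + (scale-1)·z/height = 1 + (1.13-1)·2.25/5 = 1.058500
θ = twist·z/height = -280°·2.25/5 = -126.0000° = -2.199115 rad
cos θ = -0.587785, sin θ = -0.809017 (intermediates below are computed at full precision and shown rounded to 5 d.p.)
v1: (-4,-2.5) → rotate → (0.32860,4.70553) → ×s → (0.34782,4.98080) → (0.35,4.98)
v2: (-1.5,-4.5) → rotate → (-2.75890,3.85856) → ×s → (-2.92029,4.08428) → (-2.92,4.08)
v3: (2.5,-4) → rotate → (-4.70553,0.32860) → ×s → (-4.98080,0.34782) → (-4.98,0.35)
v4: (4.5,-2.5) → rotate → (-4.66758,-2.17111) → ×s → (-4.94063,-2.29812) → (-4.94,-2.30)
v5: (4.5,2) → rotate → (-1.02700,-4.81615) → ×s → (-1.08708,-5.09789) → (-1.09,-5.10)
v6: (3,4) → rotate → (1.47271,-4.77819) → ×s → (1.55887,-5.05772) → (1.56,-5.06)
v7: (2,4) → rotate → (2.06050,-3.96917) → ×s → (2.18104,-4.20137) → (2.18,-4.20)
v8: (-3,2) → rotate → (3.38139,1.25148) → ×s → (3.57920,1.32469) → (3.58,1.32)

Cross-section at z=2.25: (0.35,4.98) (-2.92,4.08) (-4.98,0.35) (-4.94,-2.30) (-1.09,-5.10) (1.56,-5.06) (2.18,-4.20) (3.58,1.32)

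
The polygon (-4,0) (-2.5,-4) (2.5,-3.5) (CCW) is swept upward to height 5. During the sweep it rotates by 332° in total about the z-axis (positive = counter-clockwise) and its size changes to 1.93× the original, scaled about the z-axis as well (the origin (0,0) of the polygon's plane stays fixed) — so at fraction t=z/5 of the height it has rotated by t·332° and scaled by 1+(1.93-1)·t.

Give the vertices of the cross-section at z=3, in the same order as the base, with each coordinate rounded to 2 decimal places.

Cross-section at z=3: (5.89,2.05) (1.63,7.17) (-5.47,3.87)

t = z/height = 3/5 = 0.6
s = 1 + (scale-1)·z/height = 1 + (1.93-1)·3/5 = 1.558000
θ = twist·z/height = 332°·3/5 = 199.2000° = 3.476696 rad
cos θ = -0.944376, sin θ = -0.328867 (intermediates below are computed at full precision and shown rounded to 5 d.p.)
v1: (-4,0) → rotate → (3.77751,1.31547) → ×s → (5.88535,2.04950) → (5.89,2.05)
v2: (-2.5,-4) → rotate → (1.04547,4.59967) → ×s → (1.62885,7.16629) → (1.63,7.17)
v3: (2.5,-3.5) → rotate → (-3.51197,2.48315) → ×s → (-5.47166,3.86875) → (-5.47,3.87)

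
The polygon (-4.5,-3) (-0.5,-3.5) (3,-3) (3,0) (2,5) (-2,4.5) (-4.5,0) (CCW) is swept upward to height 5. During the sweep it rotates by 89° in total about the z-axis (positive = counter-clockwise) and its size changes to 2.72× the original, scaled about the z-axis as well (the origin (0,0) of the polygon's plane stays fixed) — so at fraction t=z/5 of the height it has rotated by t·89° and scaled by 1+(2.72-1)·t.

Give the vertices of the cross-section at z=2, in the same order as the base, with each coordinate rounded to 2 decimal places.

Cross-section at z=2: (-3.23,-8.54) (2.75,-5.30) (7.07,-1.17) (4.12,2.95) (-2.17,8.83) (-7.17,4.21) (-6.18,-4.42)

t = z/height = 2/5 = 0.4
s = 1 + (scale-1)·z/height = 1 + (2.72-1)·2/5 = 1.688000
θ = twist·z/height = 89°·2/5 = 35.6000° = 0.621337 rad
cos θ = 0.813101, sin θ = 0.582123 (intermediates below are computed at full precision and shown rounded to 5 d.p.)
v1: (-4.5,-3) → rotate → (-1.91258,-5.05886) → ×s → (-3.22844,-8.53935) → (-3.23,-8.54)
v2: (-0.5,-3.5) → rotate → (1.63088,-3.13691) → ×s → (2.75293,-5.29511) → (2.75,-5.30)
v3: (3,-3) → rotate → (4.18567,-0.69293) → ×s → (7.06541,-1.16967) → (7.07,-1.17)
v4: (3,0) → rotate → (2.43930,1.74637) → ×s → (4.11754,2.94787) → (4.12,2.95)
v5: (2,5) → rotate → (-1.28441,5.22975) → ×s → (-2.16809,8.82782) → (-2.17,8.83)
v6: (-2,4.5) → rotate → (-4.24575,2.49471) → ×s → (-7.16683,4.21107) → (-7.17,4.21)
v7: (-4.5,0) → rotate → (-3.65895,-2.61955) → ×s → (-6.17631,-4.42181) → (-6.18,-4.42)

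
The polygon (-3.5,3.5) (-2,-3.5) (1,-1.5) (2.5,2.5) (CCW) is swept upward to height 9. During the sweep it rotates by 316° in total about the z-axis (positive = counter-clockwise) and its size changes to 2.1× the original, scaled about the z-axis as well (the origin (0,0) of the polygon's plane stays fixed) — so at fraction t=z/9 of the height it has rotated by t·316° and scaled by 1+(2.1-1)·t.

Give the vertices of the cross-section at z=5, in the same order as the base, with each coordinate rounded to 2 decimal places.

Cross-section at z=5: (5.18,-6.06) (3.65,5.37) (-1.42,2.53) (-4.33,-3.70)

t = z/height = 5/9 = 0.555556
s = 1 + (scale-1)·z/height = 1 + (2.1-1)·5/9 = 1.611111
θ = twist·z/height = 316°·5/9 = 175.5556° = 3.064022 rad
cos θ = -0.996993, sin θ = 0.077492 (intermediates below are computed at full precision and shown rounded to 5 d.p.)
v1: (-3.5,3.5) → rotate → (3.21825,-3.76070) → ×s → (5.18496,-6.05890) → (5.18,-6.06)
v2: (-2,-3.5) → rotate → (2.26521,3.33449) → ×s → (3.64950,5.37223) → (3.65,5.37)
v3: (1,-1.5) → rotate → (-0.88075,1.57298) → ×s → (-1.41899,2.53425) → (-1.42,2.53)
v4: (2.5,2.5) → rotate → (-2.68621,-2.29875) → ×s → (-4.32779,-3.70354) → (-4.33,-3.70)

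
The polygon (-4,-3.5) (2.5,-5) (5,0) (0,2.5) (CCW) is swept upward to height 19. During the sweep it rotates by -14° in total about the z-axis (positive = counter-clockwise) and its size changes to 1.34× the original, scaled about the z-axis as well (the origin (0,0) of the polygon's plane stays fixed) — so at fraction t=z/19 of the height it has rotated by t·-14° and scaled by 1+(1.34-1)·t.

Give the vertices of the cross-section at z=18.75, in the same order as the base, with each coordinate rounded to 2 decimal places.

t = z/height = 18.75/19 = 0.986842
s = 1 + (scale-1)·z/height = 1 + (1.34-1)·18.75/19 = 1.335526
θ = twist·z/height = -14°·18.75/19 = -13.8158° = -0.241131 rad
cos θ = 0.971069, sin θ = -0.238801 (intermediates below are computed at full precision and shown rounded to 5 d.p.)
v1: (-4,-3.5) → rotate → (-4.72008,-2.44354) → ×s → (-6.30379,-3.26341) → (-6.30,-3.26)
v2: (2.5,-5) → rotate → (1.23367,-5.45235) → ×s → (1.64759,-7.28175) → (1.65,-7.28)
v3: (5,0) → rotate → (4.85534,-1.19401) → ×s → (6.48444,-1.59463) → (6.48,-1.59)
v4: (0,2.5) → rotate → (0.59700,2.42767) → ×s → (0.79731,3.24222) → (0.80,3.24)

Cross-section at z=18.75: (-6.30,-3.26) (1.65,-7.28) (6.48,-1.59) (0.80,3.24)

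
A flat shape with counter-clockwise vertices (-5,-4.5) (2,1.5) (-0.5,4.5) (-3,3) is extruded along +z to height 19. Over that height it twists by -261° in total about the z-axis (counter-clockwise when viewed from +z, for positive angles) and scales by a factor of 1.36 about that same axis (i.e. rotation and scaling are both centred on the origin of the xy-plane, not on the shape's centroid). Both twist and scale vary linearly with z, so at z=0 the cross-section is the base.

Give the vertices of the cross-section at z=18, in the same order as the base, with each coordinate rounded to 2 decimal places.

t = z/height = 18/19 = 0.947368
s = 1 + (scale-1)·z/height = 1 + (1.36-1)·18/19 = 1.341053
θ = twist·z/height = -261°·18/19 = -247.2632° = -4.315556 rad
cos θ = -0.386499, sin θ = 0.922290 (intermediates below are computed at full precision and shown rounded to 5 d.p.)
v1: (-5,-4.5) → rotate → (6.08280,-2.87220) → ×s → (8.15735,-3.85177) → (8.16,-3.85)
v2: (2,1.5) → rotate → (-2.15643,1.26483) → ×s → (-2.89189,1.69620) → (-2.89,1.70)
v3: (-0.5,4.5) → rotate → (-3.95705,-2.20039) → ×s → (-5.30662,-2.95084) → (-5.31,-2.95)
v4: (-3,3) → rotate → (-1.60737,-3.92637) → ×s → (-2.15557,-5.26546) → (-2.16,-5.27)

Cross-section at z=18: (8.16,-3.85) (-2.89,1.70) (-5.31,-2.95) (-2.16,-5.27)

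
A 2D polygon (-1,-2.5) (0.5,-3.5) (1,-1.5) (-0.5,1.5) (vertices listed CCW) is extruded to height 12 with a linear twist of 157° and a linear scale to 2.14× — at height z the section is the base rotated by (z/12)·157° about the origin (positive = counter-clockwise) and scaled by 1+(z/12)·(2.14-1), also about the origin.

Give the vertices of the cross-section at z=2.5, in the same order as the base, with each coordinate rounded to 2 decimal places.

t = z/height = 2.5/12 = 0.208333
s = 1 + (scale-1)·z/height = 1 + (2.14-1)·2.5/12 = 1.237500
θ = twist·z/height = 157°·2.5/12 = 32.7083° = 0.570868 rad
cos θ = 0.841432, sin θ = 0.540363 (intermediates below are computed at full precision and shown rounded to 5 d.p.)
v1: (-1,-2.5) → rotate → (0.50947,-2.64394) → ×s → (0.63047,-3.27188) → (0.63,-3.27)
v2: (0.5,-3.5) → rotate → (2.31199,-2.67483) → ×s → (2.86108,-3.31010) → (2.86,-3.31)
v3: (1,-1.5) → rotate → (1.65198,-0.72179) → ×s → (2.04432,-0.89321) → (2.04,-0.89)
v4: (-0.5,1.5) → rotate → (-1.23126,0.99197) → ×s → (-1.52368,1.22756) → (-1.52,1.23)

Cross-section at z=2.5: (0.63,-3.27) (2.86,-3.31) (2.04,-0.89) (-1.52,1.23)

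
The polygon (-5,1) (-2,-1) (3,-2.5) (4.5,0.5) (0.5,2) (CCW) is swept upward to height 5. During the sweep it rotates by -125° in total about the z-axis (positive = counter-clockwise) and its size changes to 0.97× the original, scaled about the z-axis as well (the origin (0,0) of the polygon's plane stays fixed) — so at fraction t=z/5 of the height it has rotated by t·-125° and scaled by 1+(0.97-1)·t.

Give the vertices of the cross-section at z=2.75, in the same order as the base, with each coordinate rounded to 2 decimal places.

Cross-section at z=2.75: (-0.87,4.94) (-1.63,1.48) (-1.22,-3.64) (2.06,-3.95) (2.01,0.25)

t = z/height = 2.75/5 = 0.55
s = 1 + (scale-1)·z/height = 1 + (0.97-1)·2.75/5 = 0.983500
θ = twist·z/height = -125°·2.75/5 = -68.7500° = -1.199914 rad
cos θ = 0.362438, sin θ = -0.932008 (intermediates below are computed at full precision and shown rounded to 5 d.p.)
v1: (-5,1) → rotate → (-0.88018,5.02248) → ×s → (-0.86566,4.93961) → (-0.87,4.94)
v2: (-2,-1) → rotate → (-1.65688,1.50158) → ×s → (-1.62955,1.47680) → (-1.63,1.48)
v3: (3,-2.5) → rotate → (-1.24271,-3.70212) → ×s → (-1.22220,-3.64103) → (-1.22,-3.64)
v4: (4.5,0.5) → rotate → (2.09698,-4.01282) → ×s → (2.06238,-3.94660) → (2.06,-3.95)
v5: (0.5,2) → rotate → (2.04523,0.25887) → ×s → (2.01149,0.25460) → (2.01,0.25)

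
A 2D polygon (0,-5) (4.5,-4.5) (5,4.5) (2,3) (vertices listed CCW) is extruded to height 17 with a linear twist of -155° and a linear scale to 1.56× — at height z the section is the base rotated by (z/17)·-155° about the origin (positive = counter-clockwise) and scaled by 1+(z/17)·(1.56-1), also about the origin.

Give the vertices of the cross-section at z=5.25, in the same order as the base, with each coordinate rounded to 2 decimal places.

Cross-section at z=5.25: (-4.35,-3.93) (-0.37,-7.46) (7.85,-0.81) (4.18,0.62)

t = z/height = 5.25/17 = 0.308824
s = 1 + (scale-1)·z/height = 1 + (1.56-1)·5.25/17 = 1.172941
θ = twist·z/height = -155°·5.25/17 = -47.8676° = -0.835448 rad
cos θ = 0.670845, sin θ = -0.741597 (intermediates below are computed at full precision and shown rounded to 5 d.p.)
v1: (0,-5) → rotate → (-3.70799,-3.35423) → ×s → (-4.34925,-3.93431) → (-4.35,-3.93)
v2: (4.5,-4.5) → rotate → (-0.31838,-6.35599) → ×s → (-0.37344,-7.45520) → (-0.37,-7.46)
v3: (5,4.5) → rotate → (6.69141,-0.68918) → ×s → (7.84864,-0.80837) → (7.85,-0.81)
v4: (2,3) → rotate → (3.56648,0.52934) → ×s → (4.18327,0.62089) → (4.18,0.62)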